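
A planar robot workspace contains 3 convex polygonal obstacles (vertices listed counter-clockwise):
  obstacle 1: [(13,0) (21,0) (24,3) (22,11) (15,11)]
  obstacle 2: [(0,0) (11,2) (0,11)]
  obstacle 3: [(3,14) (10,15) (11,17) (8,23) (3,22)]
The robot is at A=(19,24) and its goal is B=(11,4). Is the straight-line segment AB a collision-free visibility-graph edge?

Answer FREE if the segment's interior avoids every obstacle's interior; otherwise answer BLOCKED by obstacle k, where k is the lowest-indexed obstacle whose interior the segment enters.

FREE

Obstacle 1 [(13,0) (21,0) (24,3) (22,11) (15,11)]:
  edge (13,0)–(21,0): clear
  edge (21,0)–(24,3): clear
  edge (24,3)–(22,11): clear
  edge (22,11)–(15,11): clear
  edge (15,11)–(13,0): clear
  midpoint (15,14) outside
  → clear
Obstacle 2 [(0,0) (11,2) (0,11)]:
  edge (0,0)–(11,2): clear
  edge (11,2)–(0,11): clear
  edge (0,11)–(0,0): clear
  midpoint (15,14) outside
  → clear
Obstacle 3 [(3,14) (10,15) (11,17) (8,23) (3,22)]:
  edge (3,14)–(10,15): clear
  edge (10,15)–(11,17): clear
  edge (11,17)–(8,23): clear
  edge (8,23)–(3,22): clear
  edge (3,22)–(3,14): clear
  midpoint (15,14) outside
  → clear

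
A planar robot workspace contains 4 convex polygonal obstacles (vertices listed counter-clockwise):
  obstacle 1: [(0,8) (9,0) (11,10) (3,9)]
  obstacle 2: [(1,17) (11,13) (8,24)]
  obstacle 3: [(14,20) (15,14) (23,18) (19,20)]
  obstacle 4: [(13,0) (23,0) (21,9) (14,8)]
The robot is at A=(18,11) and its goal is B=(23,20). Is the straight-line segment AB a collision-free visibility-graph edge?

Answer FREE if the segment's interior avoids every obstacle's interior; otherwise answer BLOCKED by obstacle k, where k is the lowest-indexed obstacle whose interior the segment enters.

Obstacle 1 [(0,8) (9,0) (11,10) (3,9)]:
  edge (0,8)–(9,0): clear
  edge (9,0)–(11,10): clear
  edge (11,10)–(3,9): clear
  edge (3,9)–(0,8): clear
  midpoint (41/2,31/2) outside
  → clear
Obstacle 2 [(1,17) (11,13) (8,24)]:
  edge (1,17)–(11,13): clear
  edge (11,13)–(8,24): clear
  edge (8,24)–(1,17): clear
  midpoint (41/2,31/2) outside
  → clear
Obstacle 3 [(14,20) (15,14) (23,18) (19,20)]:
  edge (14,20)–(15,14): clear
  edge (15,14)–(23,18): crosses AB
  edge (23,18)–(19,20): crosses AB
  edge (19,20)–(14,20): clear
  → BLOCKED
Obstacle 4 [(13,0) (23,0) (21,9) (14,8)]:
  edge (13,0)–(23,0): clear
  edge (23,0)–(21,9): clear
  edge (21,9)–(14,8): clear
  edge (14,8)–(13,0): clear
  midpoint (41/2,31/2) outside
  → clear

BLOCKED by obstacle 3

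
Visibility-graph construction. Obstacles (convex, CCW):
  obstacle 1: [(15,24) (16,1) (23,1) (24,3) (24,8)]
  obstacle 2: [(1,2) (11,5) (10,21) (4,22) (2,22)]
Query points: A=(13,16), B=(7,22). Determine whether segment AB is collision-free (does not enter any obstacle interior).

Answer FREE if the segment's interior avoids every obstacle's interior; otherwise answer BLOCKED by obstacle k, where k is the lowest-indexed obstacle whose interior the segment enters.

BLOCKED by obstacle 2

Obstacle 1 [(15,24) (16,1) (23,1) (24,3) (24,8)]:
  edge (15,24)–(16,1): clear
  edge (16,1)–(23,1): clear
  edge (23,1)–(24,3): clear
  edge (24,3)–(24,8): clear
  edge (24,8)–(15,24): clear
  midpoint (10,19) outside
  → clear
Obstacle 2 [(1,2) (11,5) (10,21) (4,22) (2,22)]:
  edge (1,2)–(11,5): clear
  edge (11,5)–(10,21): crosses AB
  edge (10,21)–(4,22): crosses AB
  edge (4,22)–(2,22): clear
  edge (2,22)–(1,2): clear
  → BLOCKED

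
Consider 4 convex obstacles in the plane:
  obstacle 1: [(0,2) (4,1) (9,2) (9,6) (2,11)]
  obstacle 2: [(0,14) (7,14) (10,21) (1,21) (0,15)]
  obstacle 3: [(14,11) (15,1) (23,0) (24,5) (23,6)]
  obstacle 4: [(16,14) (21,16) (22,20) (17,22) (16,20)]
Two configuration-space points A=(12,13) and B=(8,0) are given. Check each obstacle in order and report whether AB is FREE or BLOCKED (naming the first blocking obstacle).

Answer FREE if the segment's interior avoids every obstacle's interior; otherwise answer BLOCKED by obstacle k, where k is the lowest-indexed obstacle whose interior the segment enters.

BLOCKED by obstacle 1

Obstacle 1 [(0,2) (4,1) (9,2) (9,6) (2,11)]:
  edge (0,2)–(4,1): clear
  edge (4,1)–(9,2): crosses AB
  edge (9,2)–(9,6): crosses AB
  edge (9,6)–(2,11): clear
  edge (2,11)–(0,2): clear
  → BLOCKED
Obstacle 2 [(0,14) (7,14) (10,21) (1,21) (0,15)]:
  edge (0,14)–(7,14): clear
  edge (7,14)–(10,21): clear
  edge (10,21)–(1,21): clear
  edge (1,21)–(0,15): clear
  edge (0,15)–(0,14): clear
  midpoint (10,13/2) outside
  → clear
Obstacle 3 [(14,11) (15,1) (23,0) (24,5) (23,6)]:
  edge (14,11)–(15,1): clear
  edge (15,1)–(23,0): clear
  edge (23,0)–(24,5): clear
  edge (24,5)–(23,6): clear
  edge (23,6)–(14,11): clear
  midpoint (10,13/2) outside
  → clear
Obstacle 4 [(16,14) (21,16) (22,20) (17,22) (16,20)]:
  edge (16,14)–(21,16): clear
  edge (21,16)–(22,20): clear
  edge (22,20)–(17,22): clear
  edge (17,22)–(16,20): clear
  edge (16,20)–(16,14): clear
  midpoint (10,13/2) outside
  → clear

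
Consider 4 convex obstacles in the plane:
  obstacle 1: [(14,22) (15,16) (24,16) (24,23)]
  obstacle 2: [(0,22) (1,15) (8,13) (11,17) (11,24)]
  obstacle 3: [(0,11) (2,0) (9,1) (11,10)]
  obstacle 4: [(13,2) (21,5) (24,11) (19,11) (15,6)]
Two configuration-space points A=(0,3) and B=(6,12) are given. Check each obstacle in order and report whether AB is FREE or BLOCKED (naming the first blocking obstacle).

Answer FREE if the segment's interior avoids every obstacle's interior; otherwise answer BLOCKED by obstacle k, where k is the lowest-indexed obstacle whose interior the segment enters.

BLOCKED by obstacle 3

Obstacle 1 [(14,22) (15,16) (24,16) (24,23)]:
  edge (14,22)–(15,16): clear
  edge (15,16)–(24,16): clear
  edge (24,16)–(24,23): clear
  edge (24,23)–(14,22): clear
  midpoint (3,15/2) outside
  → clear
Obstacle 2 [(0,22) (1,15) (8,13) (11,17) (11,24)]:
  edge (0,22)–(1,15): clear
  edge (1,15)–(8,13): clear
  edge (8,13)–(11,17): clear
  edge (11,17)–(11,24): clear
  edge (11,24)–(0,22): clear
  midpoint (3,15/2) outside
  → clear
Obstacle 3 [(0,11) (2,0) (9,1) (11,10)]:
  edge (0,11)–(2,0): crosses AB
  edge (2,0)–(9,1): clear
  edge (9,1)–(11,10): clear
  edge (11,10)–(0,11): crosses AB
  → BLOCKED
Obstacle 4 [(13,2) (21,5) (24,11) (19,11) (15,6)]:
  edge (13,2)–(21,5): clear
  edge (21,5)–(24,11): clear
  edge (24,11)–(19,11): clear
  edge (19,11)–(15,6): clear
  edge (15,6)–(13,2): clear
  midpoint (3,15/2) outside
  → clear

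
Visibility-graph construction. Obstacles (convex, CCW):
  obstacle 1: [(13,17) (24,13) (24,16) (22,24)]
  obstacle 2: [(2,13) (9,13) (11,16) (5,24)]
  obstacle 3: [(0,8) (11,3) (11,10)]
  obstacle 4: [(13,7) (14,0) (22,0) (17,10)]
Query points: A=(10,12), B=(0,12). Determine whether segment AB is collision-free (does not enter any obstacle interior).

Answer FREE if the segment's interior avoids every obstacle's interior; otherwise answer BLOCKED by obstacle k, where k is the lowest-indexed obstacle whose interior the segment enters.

FREE

Obstacle 1 [(13,17) (24,13) (24,16) (22,24)]:
  edge (13,17)–(24,13): clear
  edge (24,13)–(24,16): clear
  edge (24,16)–(22,24): clear
  edge (22,24)–(13,17): clear
  midpoint (5,12) outside
  → clear
Obstacle 2 [(2,13) (9,13) (11,16) (5,24)]:
  edge (2,13)–(9,13): clear
  edge (9,13)–(11,16): clear
  edge (11,16)–(5,24): clear
  edge (5,24)–(2,13): clear
  midpoint (5,12) outside
  → clear
Obstacle 3 [(0,8) (11,3) (11,10)]:
  edge (0,8)–(11,3): clear
  edge (11,3)–(11,10): clear
  edge (11,10)–(0,8): clear
  midpoint (5,12) outside
  → clear
Obstacle 4 [(13,7) (14,0) (22,0) (17,10)]:
  edge (13,7)–(14,0): clear
  edge (14,0)–(22,0): clear
  edge (22,0)–(17,10): clear
  edge (17,10)–(13,7): clear
  midpoint (5,12) outside
  → clear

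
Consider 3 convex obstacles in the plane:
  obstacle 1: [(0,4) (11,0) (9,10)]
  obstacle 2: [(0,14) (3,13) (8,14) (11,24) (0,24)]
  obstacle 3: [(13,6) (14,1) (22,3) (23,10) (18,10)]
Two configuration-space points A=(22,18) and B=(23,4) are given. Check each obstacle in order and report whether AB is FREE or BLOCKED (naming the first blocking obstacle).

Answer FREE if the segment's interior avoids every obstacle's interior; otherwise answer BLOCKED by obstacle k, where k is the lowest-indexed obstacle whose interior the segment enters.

Obstacle 1 [(0,4) (11,0) (9,10)]:
  edge (0,4)–(11,0): clear
  edge (11,0)–(9,10): clear
  edge (9,10)–(0,4): clear
  midpoint (45/2,11) outside
  → clear
Obstacle 2 [(0,14) (3,13) (8,14) (11,24) (0,24)]:
  edge (0,14)–(3,13): clear
  edge (3,13)–(8,14): clear
  edge (8,14)–(11,24): clear
  edge (11,24)–(0,24): clear
  edge (0,24)–(0,14): clear
  midpoint (45/2,11) outside
  → clear
Obstacle 3 [(13,6) (14,1) (22,3) (23,10) (18,10)]:
  edge (13,6)–(14,1): clear
  edge (14,1)–(22,3): clear
  edge (22,3)–(23,10): crosses AB
  edge (23,10)–(18,10): crosses AB
  edge (18,10)–(13,6): clear
  → BLOCKED

BLOCKED by obstacle 3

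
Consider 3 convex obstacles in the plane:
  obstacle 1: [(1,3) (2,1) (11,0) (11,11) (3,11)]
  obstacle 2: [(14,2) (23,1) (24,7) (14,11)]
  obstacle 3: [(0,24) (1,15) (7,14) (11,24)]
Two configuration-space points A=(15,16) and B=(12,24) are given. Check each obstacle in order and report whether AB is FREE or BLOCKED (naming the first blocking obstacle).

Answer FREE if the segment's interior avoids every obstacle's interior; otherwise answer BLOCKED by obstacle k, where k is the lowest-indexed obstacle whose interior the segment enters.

Obstacle 1 [(1,3) (2,1) (11,0) (11,11) (3,11)]:
  edge (1,3)–(2,1): clear
  edge (2,1)–(11,0): clear
  edge (11,0)–(11,11): clear
  edge (11,11)–(3,11): clear
  edge (3,11)–(1,3): clear
  midpoint (27/2,20) outside
  → clear
Obstacle 2 [(14,2) (23,1) (24,7) (14,11)]:
  edge (14,2)–(23,1): clear
  edge (23,1)–(24,7): clear
  edge (24,7)–(14,11): clear
  edge (14,11)–(14,2): clear
  midpoint (27/2,20) outside
  → clear
Obstacle 3 [(0,24) (1,15) (7,14) (11,24)]:
  edge (0,24)–(1,15): clear
  edge (1,15)–(7,14): clear
  edge (7,14)–(11,24): clear
  edge (11,24)–(0,24): clear
  midpoint (27/2,20) outside
  → clear

FREE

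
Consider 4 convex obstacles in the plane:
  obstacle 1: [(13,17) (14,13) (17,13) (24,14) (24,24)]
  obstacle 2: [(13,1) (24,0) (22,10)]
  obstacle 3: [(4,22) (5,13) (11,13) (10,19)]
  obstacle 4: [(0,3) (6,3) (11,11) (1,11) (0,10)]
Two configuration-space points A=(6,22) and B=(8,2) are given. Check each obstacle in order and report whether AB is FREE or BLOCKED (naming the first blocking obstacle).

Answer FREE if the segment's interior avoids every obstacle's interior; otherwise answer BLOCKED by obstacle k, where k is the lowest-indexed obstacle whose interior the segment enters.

BLOCKED by obstacle 3

Obstacle 1 [(13,17) (14,13) (17,13) (24,14) (24,24)]:
  edge (13,17)–(14,13): clear
  edge (14,13)–(17,13): clear
  edge (17,13)–(24,14): clear
  edge (24,14)–(24,24): clear
  edge (24,24)–(13,17): clear
  midpoint (7,12) outside
  → clear
Obstacle 2 [(13,1) (24,0) (22,10)]:
  edge (13,1)–(24,0): clear
  edge (24,0)–(22,10): clear
  edge (22,10)–(13,1): clear
  midpoint (7,12) outside
  → clear
Obstacle 3 [(4,22) (5,13) (11,13) (10,19)]:
  edge (4,22)–(5,13): clear
  edge (5,13)–(11,13): crosses AB
  edge (11,13)–(10,19): clear
  edge (10,19)–(4,22): crosses AB
  → BLOCKED
Obstacle 4 [(0,3) (6,3) (11,11) (1,11) (0,10)]:
  edge (0,3)–(6,3): clear
  edge (6,3)–(11,11): crosses AB
  edge (11,11)–(1,11): crosses AB
  edge (1,11)–(0,10): clear
  edge (0,10)–(0,3): clear
  → BLOCKED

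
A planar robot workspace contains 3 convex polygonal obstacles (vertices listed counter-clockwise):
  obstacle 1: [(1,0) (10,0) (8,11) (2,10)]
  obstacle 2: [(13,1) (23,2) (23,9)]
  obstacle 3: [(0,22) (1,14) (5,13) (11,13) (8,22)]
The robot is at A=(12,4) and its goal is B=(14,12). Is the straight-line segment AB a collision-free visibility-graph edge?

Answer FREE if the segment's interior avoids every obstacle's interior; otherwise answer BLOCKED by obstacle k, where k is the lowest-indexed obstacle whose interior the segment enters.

FREE

Obstacle 1 [(1,0) (10,0) (8,11) (2,10)]:
  edge (1,0)–(10,0): clear
  edge (10,0)–(8,11): clear
  edge (8,11)–(2,10): clear
  edge (2,10)–(1,0): clear
  midpoint (13,8) outside
  → clear
Obstacle 2 [(13,1) (23,2) (23,9)]:
  edge (13,1)–(23,2): clear
  edge (23,2)–(23,9): clear
  edge (23,9)–(13,1): clear
  midpoint (13,8) outside
  → clear
Obstacle 3 [(0,22) (1,14) (5,13) (11,13) (8,22)]:
  edge (0,22)–(1,14): clear
  edge (1,14)–(5,13): clear
  edge (5,13)–(11,13): clear
  edge (11,13)–(8,22): clear
  edge (8,22)–(0,22): clear
  midpoint (13,8) outside
  → clear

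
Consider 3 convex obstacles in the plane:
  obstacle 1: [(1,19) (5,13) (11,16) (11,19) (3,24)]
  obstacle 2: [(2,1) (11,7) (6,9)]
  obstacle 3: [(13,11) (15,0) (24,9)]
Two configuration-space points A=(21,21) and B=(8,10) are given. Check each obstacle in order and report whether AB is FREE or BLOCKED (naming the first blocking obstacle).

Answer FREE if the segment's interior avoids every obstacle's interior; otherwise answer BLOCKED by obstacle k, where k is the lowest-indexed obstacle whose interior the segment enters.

FREE

Obstacle 1 [(1,19) (5,13) (11,16) (11,19) (3,24)]:
  edge (1,19)–(5,13): clear
  edge (5,13)–(11,16): clear
  edge (11,16)–(11,19): clear
  edge (11,19)–(3,24): clear
  edge (3,24)–(1,19): clear
  midpoint (29/2,31/2) outside
  → clear
Obstacle 2 [(2,1) (11,7) (6,9)]:
  edge (2,1)–(11,7): clear
  edge (11,7)–(6,9): clear
  edge (6,9)–(2,1): clear
  midpoint (29/2,31/2) outside
  → clear
Obstacle 3 [(13,11) (15,0) (24,9)]:
  edge (13,11)–(15,0): clear
  edge (15,0)–(24,9): clear
  edge (24,9)–(13,11): clear
  midpoint (29/2,31/2) outside
  → clear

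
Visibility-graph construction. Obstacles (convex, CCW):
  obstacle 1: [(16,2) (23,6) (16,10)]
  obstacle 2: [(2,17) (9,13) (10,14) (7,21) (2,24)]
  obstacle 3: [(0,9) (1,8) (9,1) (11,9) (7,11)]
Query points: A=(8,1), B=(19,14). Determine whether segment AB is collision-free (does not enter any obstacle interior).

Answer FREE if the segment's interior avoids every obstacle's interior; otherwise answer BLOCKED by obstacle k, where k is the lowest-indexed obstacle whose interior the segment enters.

Obstacle 1 [(16,2) (23,6) (16,10)]:
  edge (16,2)–(23,6): clear
  edge (23,6)–(16,10): clear
  edge (16,10)–(16,2): clear
  midpoint (27/2,15/2) outside
  → clear
Obstacle 2 [(2,17) (9,13) (10,14) (7,21) (2,24)]:
  edge (2,17)–(9,13): clear
  edge (9,13)–(10,14): clear
  edge (10,14)–(7,21): clear
  edge (7,21)–(2,24): clear
  edge (2,24)–(2,17): clear
  midpoint (27/2,15/2) outside
  → clear
Obstacle 3 [(0,9) (1,8) (9,1) (11,9) (7,11)]:
  edge (0,9)–(1,8): clear
  edge (1,8)–(9,1): crosses AB
  edge (9,1)–(11,9): crosses AB
  edge (11,9)–(7,11): clear
  edge (7,11)–(0,9): clear
  → BLOCKED

BLOCKED by obstacle 3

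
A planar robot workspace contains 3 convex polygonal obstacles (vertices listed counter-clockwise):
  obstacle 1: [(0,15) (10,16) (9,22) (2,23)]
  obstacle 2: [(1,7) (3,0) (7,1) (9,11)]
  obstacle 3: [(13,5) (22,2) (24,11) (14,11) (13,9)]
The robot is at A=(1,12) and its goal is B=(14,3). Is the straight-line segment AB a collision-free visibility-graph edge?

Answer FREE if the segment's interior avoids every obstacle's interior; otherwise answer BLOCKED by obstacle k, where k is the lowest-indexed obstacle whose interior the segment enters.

BLOCKED by obstacle 2

Obstacle 1 [(0,15) (10,16) (9,22) (2,23)]:
  edge (0,15)–(10,16): clear
  edge (10,16)–(9,22): clear
  edge (9,22)–(2,23): clear
  edge (2,23)–(0,15): clear
  midpoint (15/2,15/2) outside
  → clear
Obstacle 2 [(1,7) (3,0) (7,1) (9,11)]:
  edge (1,7)–(3,0): clear
  edge (3,0)–(7,1): clear
  edge (7,1)–(9,11): crosses AB
  edge (9,11)–(1,7): crosses AB
  → BLOCKED
Obstacle 3 [(13,5) (22,2) (24,11) (14,11) (13,9)]:
  edge (13,5)–(22,2): clear
  edge (22,2)–(24,11): clear
  edge (24,11)–(14,11): clear
  edge (14,11)–(13,9): clear
  edge (13,9)–(13,5): clear
  midpoint (15/2,15/2) outside
  → clear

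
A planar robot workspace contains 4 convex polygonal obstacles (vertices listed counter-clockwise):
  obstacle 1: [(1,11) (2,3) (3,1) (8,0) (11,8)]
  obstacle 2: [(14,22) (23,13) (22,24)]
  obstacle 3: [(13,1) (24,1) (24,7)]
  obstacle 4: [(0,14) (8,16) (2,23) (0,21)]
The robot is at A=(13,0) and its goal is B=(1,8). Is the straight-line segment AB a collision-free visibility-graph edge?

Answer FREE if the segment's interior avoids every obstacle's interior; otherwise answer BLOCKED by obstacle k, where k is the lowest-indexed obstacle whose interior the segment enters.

Obstacle 1 [(1,11) (2,3) (3,1) (8,0) (11,8)]:
  edge (1,11)–(2,3): crosses AB
  edge (2,3)–(3,1): clear
  edge (3,1)–(8,0): clear
  edge (8,0)–(11,8): crosses AB
  edge (11,8)–(1,11): clear
  → BLOCKED
Obstacle 2 [(14,22) (23,13) (22,24)]:
  edge (14,22)–(23,13): clear
  edge (23,13)–(22,24): clear
  edge (22,24)–(14,22): clear
  midpoint (7,4) outside
  → clear
Obstacle 3 [(13,1) (24,1) (24,7)]:
  edge (13,1)–(24,1): clear
  edge (24,1)–(24,7): clear
  edge (24,7)–(13,1): clear
  midpoint (7,4) outside
  → clear
Obstacle 4 [(0,14) (8,16) (2,23) (0,21)]:
  edge (0,14)–(8,16): clear
  edge (8,16)–(2,23): clear
  edge (2,23)–(0,21): clear
  edge (0,21)–(0,14): clear
  midpoint (7,4) outside
  → clear

BLOCKED by obstacle 1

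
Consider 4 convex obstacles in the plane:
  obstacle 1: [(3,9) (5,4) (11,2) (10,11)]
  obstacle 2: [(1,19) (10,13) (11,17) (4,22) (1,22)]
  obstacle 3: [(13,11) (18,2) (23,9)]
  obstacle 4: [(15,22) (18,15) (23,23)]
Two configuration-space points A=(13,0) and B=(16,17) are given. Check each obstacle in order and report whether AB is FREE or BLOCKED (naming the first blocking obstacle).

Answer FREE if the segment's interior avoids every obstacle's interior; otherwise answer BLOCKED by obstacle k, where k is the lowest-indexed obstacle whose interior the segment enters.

BLOCKED by obstacle 3

Obstacle 1 [(3,9) (5,4) (11,2) (10,11)]:
  edge (3,9)–(5,4): clear
  edge (5,4)–(11,2): clear
  edge (11,2)–(10,11): clear
  edge (10,11)–(3,9): clear
  midpoint (29/2,17/2) outside
  → clear
Obstacle 2 [(1,19) (10,13) (11,17) (4,22) (1,22)]:
  edge (1,19)–(10,13): clear
  edge (10,13)–(11,17): clear
  edge (11,17)–(4,22): clear
  edge (4,22)–(1,22): clear
  edge (1,22)–(1,19): clear
  midpoint (29/2,17/2) outside
  → clear
Obstacle 3 [(13,11) (18,2) (23,9)]:
  edge (13,11)–(18,2): crosses AB
  edge (18,2)–(23,9): clear
  edge (23,9)–(13,11): crosses AB
  → BLOCKED
Obstacle 4 [(15,22) (18,15) (23,23)]:
  edge (15,22)–(18,15): clear
  edge (18,15)–(23,23): clear
  edge (23,23)–(15,22): clear
  midpoint (29/2,17/2) outside
  → clear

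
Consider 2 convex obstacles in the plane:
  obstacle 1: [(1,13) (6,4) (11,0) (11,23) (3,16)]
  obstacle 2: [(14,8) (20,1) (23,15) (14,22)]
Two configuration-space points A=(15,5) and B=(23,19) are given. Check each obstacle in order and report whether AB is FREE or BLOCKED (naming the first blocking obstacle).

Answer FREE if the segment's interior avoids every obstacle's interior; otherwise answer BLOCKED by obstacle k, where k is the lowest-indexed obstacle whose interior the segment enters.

BLOCKED by obstacle 2

Obstacle 1 [(1,13) (6,4) (11,0) (11,23) (3,16)]:
  edge (1,13)–(6,4): clear
  edge (6,4)–(11,0): clear
  edge (11,0)–(11,23): clear
  edge (11,23)–(3,16): clear
  edge (3,16)–(1,13): clear
  midpoint (19,12) outside
  → clear
Obstacle 2 [(14,8) (20,1) (23,15) (14,22)]:
  edge (14,8)–(20,1): crosses AB
  edge (20,1)–(23,15): clear
  edge (23,15)–(14,22): crosses AB
  edge (14,22)–(14,8): clear
  → BLOCKED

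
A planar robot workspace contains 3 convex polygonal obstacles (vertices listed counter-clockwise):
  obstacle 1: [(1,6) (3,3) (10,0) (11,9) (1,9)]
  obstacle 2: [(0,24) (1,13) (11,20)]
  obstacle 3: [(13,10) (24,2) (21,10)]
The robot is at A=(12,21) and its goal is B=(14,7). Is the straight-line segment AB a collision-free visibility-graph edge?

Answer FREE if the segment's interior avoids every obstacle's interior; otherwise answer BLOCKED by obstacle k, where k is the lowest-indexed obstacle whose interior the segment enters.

Obstacle 1 [(1,6) (3,3) (10,0) (11,9) (1,9)]:
  edge (1,6)–(3,3): clear
  edge (3,3)–(10,0): clear
  edge (10,0)–(11,9): clear
  edge (11,9)–(1,9): clear
  edge (1,9)–(1,6): clear
  midpoint (13,14) outside
  → clear
Obstacle 2 [(0,24) (1,13) (11,20)]:
  edge (0,24)–(1,13): clear
  edge (1,13)–(11,20): clear
  edge (11,20)–(0,24): clear
  midpoint (13,14) outside
  → clear
Obstacle 3 [(13,10) (24,2) (21,10)]:
  edge (13,10)–(24,2): crosses AB
  edge (24,2)–(21,10): clear
  edge (21,10)–(13,10): crosses AB
  → BLOCKED

BLOCKED by obstacle 3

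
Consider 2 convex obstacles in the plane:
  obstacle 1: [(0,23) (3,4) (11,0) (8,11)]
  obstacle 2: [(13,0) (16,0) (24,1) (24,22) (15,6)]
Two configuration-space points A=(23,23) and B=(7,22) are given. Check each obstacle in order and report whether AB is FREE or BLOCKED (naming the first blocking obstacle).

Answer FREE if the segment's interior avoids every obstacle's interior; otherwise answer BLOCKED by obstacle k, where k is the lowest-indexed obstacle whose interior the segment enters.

FREE

Obstacle 1 [(0,23) (3,4) (11,0) (8,11)]:
  edge (0,23)–(3,4): clear
  edge (3,4)–(11,0): clear
  edge (11,0)–(8,11): clear
  edge (8,11)–(0,23): clear
  midpoint (15,45/2) outside
  → clear
Obstacle 2 [(13,0) (16,0) (24,1) (24,22) (15,6)]:
  edge (13,0)–(16,0): clear
  edge (16,0)–(24,1): clear
  edge (24,1)–(24,22): clear
  edge (24,22)–(15,6): clear
  edge (15,6)–(13,0): clear
  midpoint (15,45/2) outside
  → clear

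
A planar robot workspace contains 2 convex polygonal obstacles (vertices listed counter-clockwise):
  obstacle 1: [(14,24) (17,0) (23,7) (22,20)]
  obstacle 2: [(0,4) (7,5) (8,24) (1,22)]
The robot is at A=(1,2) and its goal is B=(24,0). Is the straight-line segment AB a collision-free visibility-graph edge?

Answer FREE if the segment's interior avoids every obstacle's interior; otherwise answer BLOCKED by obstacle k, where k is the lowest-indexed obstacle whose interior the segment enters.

Obstacle 1 [(14,24) (17,0) (23,7) (22,20)]:
  edge (14,24)–(17,0): crosses AB
  edge (17,0)–(23,7): crosses AB
  edge (23,7)–(22,20): clear
  edge (22,20)–(14,24): clear
  → BLOCKED
Obstacle 2 [(0,4) (7,5) (8,24) (1,22)]:
  edge (0,4)–(7,5): clear
  edge (7,5)–(8,24): clear
  edge (8,24)–(1,22): clear
  edge (1,22)–(0,4): clear
  midpoint (25/2,1) outside
  → clear

BLOCKED by obstacle 1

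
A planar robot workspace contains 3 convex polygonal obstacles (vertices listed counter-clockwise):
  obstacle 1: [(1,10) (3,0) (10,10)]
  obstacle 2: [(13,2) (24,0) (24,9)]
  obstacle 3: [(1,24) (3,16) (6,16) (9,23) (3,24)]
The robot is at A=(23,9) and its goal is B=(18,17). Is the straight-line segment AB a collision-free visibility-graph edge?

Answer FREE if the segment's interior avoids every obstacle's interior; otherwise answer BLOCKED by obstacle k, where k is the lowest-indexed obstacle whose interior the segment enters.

FREE

Obstacle 1 [(1,10) (3,0) (10,10)]:
  edge (1,10)–(3,0): clear
  edge (3,0)–(10,10): clear
  edge (10,10)–(1,10): clear
  midpoint (41/2,13) outside
  → clear
Obstacle 2 [(13,2) (24,0) (24,9)]:
  edge (13,2)–(24,0): clear
  edge (24,0)–(24,9): clear
  edge (24,9)–(13,2): clear
  midpoint (41/2,13) outside
  → clear
Obstacle 3 [(1,24) (3,16) (6,16) (9,23) (3,24)]:
  edge (1,24)–(3,16): clear
  edge (3,16)–(6,16): clear
  edge (6,16)–(9,23): clear
  edge (9,23)–(3,24): clear
  edge (3,24)–(1,24): clear
  midpoint (41/2,13) outside
  → clear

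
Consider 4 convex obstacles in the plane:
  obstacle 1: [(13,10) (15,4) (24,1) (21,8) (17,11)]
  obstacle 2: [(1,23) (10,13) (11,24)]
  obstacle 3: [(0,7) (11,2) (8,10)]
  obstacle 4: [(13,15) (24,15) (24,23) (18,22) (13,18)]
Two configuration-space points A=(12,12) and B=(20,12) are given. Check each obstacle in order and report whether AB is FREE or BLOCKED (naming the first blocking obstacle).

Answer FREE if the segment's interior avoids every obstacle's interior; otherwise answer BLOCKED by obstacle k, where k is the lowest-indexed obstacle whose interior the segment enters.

Obstacle 1 [(13,10) (15,4) (24,1) (21,8) (17,11)]:
  edge (13,10)–(15,4): clear
  edge (15,4)–(24,1): clear
  edge (24,1)–(21,8): clear
  edge (21,8)–(17,11): clear
  edge (17,11)–(13,10): clear
  midpoint (16,12) outside
  → clear
Obstacle 2 [(1,23) (10,13) (11,24)]:
  edge (1,23)–(10,13): clear
  edge (10,13)–(11,24): clear
  edge (11,24)–(1,23): clear
  midpoint (16,12) outside
  → clear
Obstacle 3 [(0,7) (11,2) (8,10)]:
  edge (0,7)–(11,2): clear
  edge (11,2)–(8,10): clear
  edge (8,10)–(0,7): clear
  midpoint (16,12) outside
  → clear
Obstacle 4 [(13,15) (24,15) (24,23) (18,22) (13,18)]:
  edge (13,15)–(24,15): clear
  edge (24,15)–(24,23): clear
  edge (24,23)–(18,22): clear
  edge (18,22)–(13,18): clear
  edge (13,18)–(13,15): clear
  midpoint (16,12) outside
  → clear

FREE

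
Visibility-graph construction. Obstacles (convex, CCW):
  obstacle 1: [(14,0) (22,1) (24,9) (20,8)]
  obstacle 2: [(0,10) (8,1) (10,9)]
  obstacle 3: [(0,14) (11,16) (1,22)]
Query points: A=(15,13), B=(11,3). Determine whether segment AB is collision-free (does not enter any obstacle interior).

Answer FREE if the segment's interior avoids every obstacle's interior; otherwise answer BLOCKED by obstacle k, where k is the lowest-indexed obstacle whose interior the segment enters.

Obstacle 1 [(14,0) (22,1) (24,9) (20,8)]:
  edge (14,0)–(22,1): clear
  edge (22,1)–(24,9): clear
  edge (24,9)–(20,8): clear
  edge (20,8)–(14,0): clear
  midpoint (13,8) outside
  → clear
Obstacle 2 [(0,10) (8,1) (10,9)]:
  edge (0,10)–(8,1): clear
  edge (8,1)–(10,9): clear
  edge (10,9)–(0,10): clear
  midpoint (13,8) outside
  → clear
Obstacle 3 [(0,14) (11,16) (1,22)]:
  edge (0,14)–(11,16): clear
  edge (11,16)–(1,22): clear
  edge (1,22)–(0,14): clear
  midpoint (13,8) outside
  → clear

FREE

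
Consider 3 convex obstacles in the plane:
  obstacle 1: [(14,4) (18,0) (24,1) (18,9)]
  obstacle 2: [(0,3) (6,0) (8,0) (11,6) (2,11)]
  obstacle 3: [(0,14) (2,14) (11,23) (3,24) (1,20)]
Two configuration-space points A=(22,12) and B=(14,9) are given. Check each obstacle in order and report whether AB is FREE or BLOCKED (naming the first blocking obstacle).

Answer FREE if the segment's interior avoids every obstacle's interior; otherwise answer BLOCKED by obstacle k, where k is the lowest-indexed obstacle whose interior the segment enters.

FREE

Obstacle 1 [(14,4) (18,0) (24,1) (18,9)]:
  edge (14,4)–(18,0): clear
  edge (18,0)–(24,1): clear
  edge (24,1)–(18,9): clear
  edge (18,9)–(14,4): clear
  midpoint (18,21/2) outside
  → clear
Obstacle 2 [(0,3) (6,0) (8,0) (11,6) (2,11)]:
  edge (0,3)–(6,0): clear
  edge (6,0)–(8,0): clear
  edge (8,0)–(11,6): clear
  edge (11,6)–(2,11): clear
  edge (2,11)–(0,3): clear
  midpoint (18,21/2) outside
  → clear
Obstacle 3 [(0,14) (2,14) (11,23) (3,24) (1,20)]:
  edge (0,14)–(2,14): clear
  edge (2,14)–(11,23): clear
  edge (11,23)–(3,24): clear
  edge (3,24)–(1,20): clear
  edge (1,20)–(0,14): clear
  midpoint (18,21/2) outside
  → clear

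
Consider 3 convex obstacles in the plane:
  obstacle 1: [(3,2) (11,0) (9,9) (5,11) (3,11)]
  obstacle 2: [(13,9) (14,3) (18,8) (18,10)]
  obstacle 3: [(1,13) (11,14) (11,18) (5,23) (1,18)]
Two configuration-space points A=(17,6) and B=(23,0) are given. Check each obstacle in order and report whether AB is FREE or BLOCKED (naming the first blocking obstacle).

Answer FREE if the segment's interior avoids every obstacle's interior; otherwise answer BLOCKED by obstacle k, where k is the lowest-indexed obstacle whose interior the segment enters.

FREE

Obstacle 1 [(3,2) (11,0) (9,9) (5,11) (3,11)]:
  edge (3,2)–(11,0): clear
  edge (11,0)–(9,9): clear
  edge (9,9)–(5,11): clear
  edge (5,11)–(3,11): clear
  edge (3,11)–(3,2): clear
  midpoint (20,3) outside
  → clear
Obstacle 2 [(13,9) (14,3) (18,8) (18,10)]:
  edge (13,9)–(14,3): clear
  edge (14,3)–(18,8): clear
  edge (18,8)–(18,10): clear
  edge (18,10)–(13,9): clear
  midpoint (20,3) outside
  → clear
Obstacle 3 [(1,13) (11,14) (11,18) (5,23) (1,18)]:
  edge (1,13)–(11,14): clear
  edge (11,14)–(11,18): clear
  edge (11,18)–(5,23): clear
  edge (5,23)–(1,18): clear
  edge (1,18)–(1,13): clear
  midpoint (20,3) outside
  → clear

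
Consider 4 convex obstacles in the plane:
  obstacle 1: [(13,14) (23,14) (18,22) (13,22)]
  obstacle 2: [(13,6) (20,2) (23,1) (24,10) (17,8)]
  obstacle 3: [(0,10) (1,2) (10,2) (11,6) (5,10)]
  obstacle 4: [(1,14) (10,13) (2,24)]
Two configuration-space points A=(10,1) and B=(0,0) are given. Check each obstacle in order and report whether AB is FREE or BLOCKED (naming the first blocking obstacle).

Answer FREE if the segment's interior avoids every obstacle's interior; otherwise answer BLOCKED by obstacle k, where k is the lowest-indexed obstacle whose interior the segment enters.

Obstacle 1 [(13,14) (23,14) (18,22) (13,22)]:
  edge (13,14)–(23,14): clear
  edge (23,14)–(18,22): clear
  edge (18,22)–(13,22): clear
  edge (13,22)–(13,14): clear
  midpoint (5,1/2) outside
  → clear
Obstacle 2 [(13,6) (20,2) (23,1) (24,10) (17,8)]:
  edge (13,6)–(20,2): clear
  edge (20,2)–(23,1): clear
  edge (23,1)–(24,10): clear
  edge (24,10)–(17,8): clear
  edge (17,8)–(13,6): clear
  midpoint (5,1/2) outside
  → clear
Obstacle 3 [(0,10) (1,2) (10,2) (11,6) (5,10)]:
  edge (0,10)–(1,2): clear
  edge (1,2)–(10,2): clear
  edge (10,2)–(11,6): clear
  edge (11,6)–(5,10): clear
  edge (5,10)–(0,10): clear
  midpoint (5,1/2) outside
  → clear
Obstacle 4 [(1,14) (10,13) (2,24)]:
  edge (1,14)–(10,13): clear
  edge (10,13)–(2,24): clear
  edge (2,24)–(1,14): clear
  midpoint (5,1/2) outside
  → clear

FREE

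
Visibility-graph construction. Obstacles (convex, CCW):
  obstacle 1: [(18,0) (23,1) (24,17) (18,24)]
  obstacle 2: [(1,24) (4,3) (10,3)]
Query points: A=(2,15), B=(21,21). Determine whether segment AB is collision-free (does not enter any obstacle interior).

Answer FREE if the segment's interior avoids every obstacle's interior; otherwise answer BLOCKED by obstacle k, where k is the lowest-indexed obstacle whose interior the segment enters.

BLOCKED by obstacle 1

Obstacle 1 [(18,0) (23,1) (24,17) (18,24)]:
  edge (18,0)–(23,1): clear
  edge (23,1)–(24,17): clear
  edge (24,17)–(18,24): crosses AB
  edge (18,24)–(18,0): crosses AB
  → BLOCKED
Obstacle 2 [(1,24) (4,3) (10,3)]:
  edge (1,24)–(4,3): crosses AB
  edge (4,3)–(10,3): clear
  edge (10,3)–(1,24): crosses AB
  → BLOCKED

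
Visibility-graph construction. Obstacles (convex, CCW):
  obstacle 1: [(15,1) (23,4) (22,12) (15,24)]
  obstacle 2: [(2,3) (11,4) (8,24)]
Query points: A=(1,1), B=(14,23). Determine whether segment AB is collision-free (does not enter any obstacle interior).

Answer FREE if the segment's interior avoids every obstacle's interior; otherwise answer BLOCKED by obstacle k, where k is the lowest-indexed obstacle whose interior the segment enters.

Obstacle 1 [(15,1) (23,4) (22,12) (15,24)]:
  edge (15,1)–(23,4): clear
  edge (23,4)–(22,12): clear
  edge (22,12)–(15,24): clear
  edge (15,24)–(15,1): clear
  midpoint (15/2,12) outside
  → clear
Obstacle 2 [(2,3) (11,4) (8,24)]:
  edge (2,3)–(11,4): crosses AB
  edge (11,4)–(8,24): crosses AB
  edge (8,24)–(2,3): clear
  → BLOCKED

BLOCKED by obstacle 2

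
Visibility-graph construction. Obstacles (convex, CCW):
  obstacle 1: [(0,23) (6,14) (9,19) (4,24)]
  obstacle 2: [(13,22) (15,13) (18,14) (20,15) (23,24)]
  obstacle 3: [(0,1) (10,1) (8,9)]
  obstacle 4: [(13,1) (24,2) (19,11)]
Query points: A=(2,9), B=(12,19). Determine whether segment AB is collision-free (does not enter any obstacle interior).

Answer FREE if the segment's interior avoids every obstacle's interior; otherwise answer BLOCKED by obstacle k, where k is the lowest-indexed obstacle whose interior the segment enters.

FREE

Obstacle 1 [(0,23) (6,14) (9,19) (4,24)]:
  edge (0,23)–(6,14): clear
  edge (6,14)–(9,19): clear
  edge (9,19)–(4,24): clear
  edge (4,24)–(0,23): clear
  midpoint (7,14) outside
  → clear
Obstacle 2 [(13,22) (15,13) (18,14) (20,15) (23,24)]:
  edge (13,22)–(15,13): clear
  edge (15,13)–(18,14): clear
  edge (18,14)–(20,15): clear
  edge (20,15)–(23,24): clear
  edge (23,24)–(13,22): clear
  midpoint (7,14) outside
  → clear
Obstacle 3 [(0,1) (10,1) (8,9)]:
  edge (0,1)–(10,1): clear
  edge (10,1)–(8,9): clear
  edge (8,9)–(0,1): clear
  midpoint (7,14) outside
  → clear
Obstacle 4 [(13,1) (24,2) (19,11)]:
  edge (13,1)–(24,2): clear
  edge (24,2)–(19,11): clear
  edge (19,11)–(13,1): clear
  midpoint (7,14) outside
  → clear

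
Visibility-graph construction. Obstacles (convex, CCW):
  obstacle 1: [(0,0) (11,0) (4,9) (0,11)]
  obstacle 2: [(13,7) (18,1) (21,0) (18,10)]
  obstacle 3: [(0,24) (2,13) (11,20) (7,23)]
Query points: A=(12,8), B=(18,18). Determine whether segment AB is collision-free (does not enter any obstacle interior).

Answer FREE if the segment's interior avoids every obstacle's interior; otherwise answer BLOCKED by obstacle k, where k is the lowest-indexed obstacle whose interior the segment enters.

Obstacle 1 [(0,0) (11,0) (4,9) (0,11)]:
  edge (0,0)–(11,0): clear
  edge (11,0)–(4,9): clear
  edge (4,9)–(0,11): clear
  edge (0,11)–(0,0): clear
  midpoint (15,13) outside
  → clear
Obstacle 2 [(13,7) (18,1) (21,0) (18,10)]:
  edge (13,7)–(18,1): clear
  edge (18,1)–(21,0): clear
  edge (21,0)–(18,10): clear
  edge (18,10)–(13,7): clear
  midpoint (15,13) outside
  → clear
Obstacle 3 [(0,24) (2,13) (11,20) (7,23)]:
  edge (0,24)–(2,13): clear
  edge (2,13)–(11,20): clear
  edge (11,20)–(7,23): clear
  edge (7,23)–(0,24): clear
  midpoint (15,13) outside
  → clear

FREE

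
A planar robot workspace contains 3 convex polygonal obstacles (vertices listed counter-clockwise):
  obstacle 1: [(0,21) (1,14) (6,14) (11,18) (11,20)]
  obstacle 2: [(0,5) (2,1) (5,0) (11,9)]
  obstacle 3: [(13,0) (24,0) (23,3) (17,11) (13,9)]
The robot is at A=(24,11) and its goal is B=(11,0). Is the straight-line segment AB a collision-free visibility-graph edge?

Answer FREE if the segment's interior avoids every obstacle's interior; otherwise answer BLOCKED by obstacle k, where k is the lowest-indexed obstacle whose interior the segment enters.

Obstacle 1 [(0,21) (1,14) (6,14) (11,18) (11,20)]:
  edge (0,21)–(1,14): clear
  edge (1,14)–(6,14): clear
  edge (6,14)–(11,18): clear
  edge (11,18)–(11,20): clear
  edge (11,20)–(0,21): clear
  midpoint (35/2,11/2) outside
  → clear
Obstacle 2 [(0,5) (2,1) (5,0) (11,9)]:
  edge (0,5)–(2,1): clear
  edge (2,1)–(5,0): clear
  edge (5,0)–(11,9): clear
  edge (11,9)–(0,5): clear
  midpoint (35/2,11/2) outside
  → clear
Obstacle 3 [(13,0) (24,0) (23,3) (17,11) (13,9)]:
  edge (13,0)–(24,0): clear
  edge (24,0)–(23,3): clear
  edge (23,3)–(17,11): crosses AB
  edge (17,11)–(13,9): clear
  edge (13,9)–(13,0): crosses AB
  → BLOCKED

BLOCKED by obstacle 3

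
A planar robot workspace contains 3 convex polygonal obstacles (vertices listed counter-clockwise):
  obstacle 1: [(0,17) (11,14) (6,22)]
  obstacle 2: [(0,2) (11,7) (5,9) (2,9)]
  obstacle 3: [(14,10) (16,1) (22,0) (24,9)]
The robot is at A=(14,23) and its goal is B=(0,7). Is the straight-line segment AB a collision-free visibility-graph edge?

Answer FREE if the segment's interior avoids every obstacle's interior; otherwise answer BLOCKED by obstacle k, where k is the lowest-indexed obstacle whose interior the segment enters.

BLOCKED by obstacle 1

Obstacle 1 [(0,17) (11,14) (6,22)]:
  edge (0,17)–(11,14): crosses AB
  edge (11,14)–(6,22): crosses AB
  edge (6,22)–(0,17): clear
  → BLOCKED
Obstacle 2 [(0,2) (11,7) (5,9) (2,9)]:
  edge (0,2)–(11,7): clear
  edge (11,7)–(5,9): clear
  edge (5,9)–(2,9): clear
  edge (2,9)–(0,2): clear
  midpoint (7,15) outside
  → clear
Obstacle 3 [(14,10) (16,1) (22,0) (24,9)]:
  edge (14,10)–(16,1): clear
  edge (16,1)–(22,0): clear
  edge (22,0)–(24,9): clear
  edge (24,9)–(14,10): clear
  midpoint (7,15) outside
  → clear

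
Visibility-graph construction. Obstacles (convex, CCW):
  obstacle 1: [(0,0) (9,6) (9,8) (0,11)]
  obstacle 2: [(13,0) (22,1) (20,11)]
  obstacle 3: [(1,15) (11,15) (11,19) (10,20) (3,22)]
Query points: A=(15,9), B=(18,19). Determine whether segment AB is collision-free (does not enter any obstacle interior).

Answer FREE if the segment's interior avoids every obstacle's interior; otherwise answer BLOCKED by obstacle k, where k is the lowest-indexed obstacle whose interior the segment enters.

FREE

Obstacle 1 [(0,0) (9,6) (9,8) (0,11)]:
  edge (0,0)–(9,6): clear
  edge (9,6)–(9,8): clear
  edge (9,8)–(0,11): clear
  edge (0,11)–(0,0): clear
  midpoint (33/2,14) outside
  → clear
Obstacle 2 [(13,0) (22,1) (20,11)]:
  edge (13,0)–(22,1): clear
  edge (22,1)–(20,11): clear
  edge (20,11)–(13,0): clear
  midpoint (33/2,14) outside
  → clear
Obstacle 3 [(1,15) (11,15) (11,19) (10,20) (3,22)]:
  edge (1,15)–(11,15): clear
  edge (11,15)–(11,19): clear
  edge (11,19)–(10,20): clear
  edge (10,20)–(3,22): clear
  edge (3,22)–(1,15): clear
  midpoint (33/2,14) outside
  → clear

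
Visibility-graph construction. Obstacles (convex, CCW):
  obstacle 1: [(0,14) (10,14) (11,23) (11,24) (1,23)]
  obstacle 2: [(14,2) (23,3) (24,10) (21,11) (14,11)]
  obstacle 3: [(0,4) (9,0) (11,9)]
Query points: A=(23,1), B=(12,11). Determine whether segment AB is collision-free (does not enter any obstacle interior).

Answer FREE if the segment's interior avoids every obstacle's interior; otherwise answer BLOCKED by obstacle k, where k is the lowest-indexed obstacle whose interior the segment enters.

BLOCKED by obstacle 2

Obstacle 1 [(0,14) (10,14) (11,23) (11,24) (1,23)]:
  edge (0,14)–(10,14): clear
  edge (10,14)–(11,23): clear
  edge (11,23)–(11,24): clear
  edge (11,24)–(1,23): clear
  edge (1,23)–(0,14): clear
  midpoint (35/2,6) outside
  → clear
Obstacle 2 [(14,2) (23,3) (24,10) (21,11) (14,11)]:
  edge (14,2)–(23,3): crosses AB
  edge (23,3)–(24,10): clear
  edge (24,10)–(21,11): clear
  edge (21,11)–(14,11): clear
  edge (14,11)–(14,2): crosses AB
  → BLOCKED
Obstacle 3 [(0,4) (9,0) (11,9)]:
  edge (0,4)–(9,0): clear
  edge (9,0)–(11,9): clear
  edge (11,9)–(0,4): clear
  midpoint (35/2,6) outside
  → clear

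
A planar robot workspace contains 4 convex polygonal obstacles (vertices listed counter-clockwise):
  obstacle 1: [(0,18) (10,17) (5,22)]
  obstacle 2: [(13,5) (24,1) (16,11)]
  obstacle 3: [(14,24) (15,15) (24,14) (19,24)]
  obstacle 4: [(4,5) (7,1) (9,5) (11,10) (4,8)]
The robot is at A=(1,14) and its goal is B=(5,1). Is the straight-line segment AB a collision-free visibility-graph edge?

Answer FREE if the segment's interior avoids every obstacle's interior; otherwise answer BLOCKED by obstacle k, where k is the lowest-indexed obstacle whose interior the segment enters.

FREE

Obstacle 1 [(0,18) (10,17) (5,22)]:
  edge (0,18)–(10,17): clear
  edge (10,17)–(5,22): clear
  edge (5,22)–(0,18): clear
  midpoint (3,15/2) outside
  → clear
Obstacle 2 [(13,5) (24,1) (16,11)]:
  edge (13,5)–(24,1): clear
  edge (24,1)–(16,11): clear
  edge (16,11)–(13,5): clear
  midpoint (3,15/2) outside
  → clear
Obstacle 3 [(14,24) (15,15) (24,14) (19,24)]:
  edge (14,24)–(15,15): clear
  edge (15,15)–(24,14): clear
  edge (24,14)–(19,24): clear
  edge (19,24)–(14,24): clear
  midpoint (3,15/2) outside
  → clear
Obstacle 4 [(4,5) (7,1) (9,5) (11,10) (4,8)]:
  edge (4,5)–(7,1): clear
  edge (7,1)–(9,5): clear
  edge (9,5)–(11,10): clear
  edge (11,10)–(4,8): clear
  edge (4,8)–(4,5): clear
  midpoint (3,15/2) outside
  → clear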